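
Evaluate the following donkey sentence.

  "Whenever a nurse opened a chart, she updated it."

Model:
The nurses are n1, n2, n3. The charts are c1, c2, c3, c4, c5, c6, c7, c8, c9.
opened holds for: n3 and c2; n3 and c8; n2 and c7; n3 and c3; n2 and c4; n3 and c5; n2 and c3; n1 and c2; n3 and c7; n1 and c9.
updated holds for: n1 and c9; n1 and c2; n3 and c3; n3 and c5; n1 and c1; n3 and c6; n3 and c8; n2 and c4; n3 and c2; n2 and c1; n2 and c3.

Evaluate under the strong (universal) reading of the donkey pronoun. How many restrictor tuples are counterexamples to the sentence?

2

"it" takes "a chart" as antecedent — a donkey pronoun bound across the clause boundary.
Strong reading: for every (n,c) with opened(n,c), updated(n,c).
Restrictor pairs: (n1,c2) ✓  (n1,c9) ✓  (n2,c3) ✓  (n2,c4) ✓  (n2,c7) ✗  (n3,c2) ✓  (n3,c3) ✓  (n3,c5) ✓  (n3,c7) ✗  (n3,c8) ✓
Counterexamples (restrictor pairs failing the scope): 2.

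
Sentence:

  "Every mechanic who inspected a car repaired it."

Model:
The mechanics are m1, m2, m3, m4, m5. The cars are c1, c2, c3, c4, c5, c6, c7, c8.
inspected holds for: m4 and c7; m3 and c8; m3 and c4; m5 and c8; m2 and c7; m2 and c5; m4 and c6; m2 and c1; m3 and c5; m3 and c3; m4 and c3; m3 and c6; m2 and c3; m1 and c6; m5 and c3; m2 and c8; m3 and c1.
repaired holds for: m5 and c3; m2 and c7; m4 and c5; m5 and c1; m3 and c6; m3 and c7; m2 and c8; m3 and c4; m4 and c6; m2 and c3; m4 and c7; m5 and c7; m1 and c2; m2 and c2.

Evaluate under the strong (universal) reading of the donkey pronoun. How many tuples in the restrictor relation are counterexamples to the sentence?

9

"it" takes "a car" as antecedent — a donkey pronoun bound across the clause boundary.
Strong reading: for every (m,c) with inspected(m,c), repaired(m,c).
Restrictor pairs: (m1,c6) ✗  (m2,c1) ✗  (m2,c3) ✓  (m2,c5) ✗  (m2,c7) ✓  (m2,c8) ✓  (m3,c1) ✗  (m3,c3) ✗  (m3,c4) ✓  (m3,c5) ✗  (m3,c6) ✓  (m3,c8) ✗  (m4,c3) ✗  (m4,c6) ✓  (m4,c7) ✓  (m5,c3) ✓  (m5,c8) ✗
Counterexamples (restrictor pairs failing the scope): 9.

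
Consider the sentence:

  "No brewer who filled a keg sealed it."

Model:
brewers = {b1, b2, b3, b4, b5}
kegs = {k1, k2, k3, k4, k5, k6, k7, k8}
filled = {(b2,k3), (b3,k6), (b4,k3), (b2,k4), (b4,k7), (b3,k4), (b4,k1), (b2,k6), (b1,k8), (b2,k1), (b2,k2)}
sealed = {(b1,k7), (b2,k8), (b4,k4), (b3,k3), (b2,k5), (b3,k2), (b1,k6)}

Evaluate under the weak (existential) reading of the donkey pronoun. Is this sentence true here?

"it" takes "a keg" as antecedent — a donkey pronoun bound across the clause boundary.
Truth condition: for no (b,k) with filled(b,k) does sealed(b,k) hold.
Restrictor pairs — does the scope hold? (b1,k8):fails  (b2,k1):fails  (b2,k2):fails  (b2,k3):fails  (b2,k4):fails  (b2,k6):fails  (b3,k4):fails  (b3,k6):fails  (b4,k1):fails  (b4,k3):fails  (b4,k7):fails
Scope holds for no restrictor pair, so the sentence is true.

True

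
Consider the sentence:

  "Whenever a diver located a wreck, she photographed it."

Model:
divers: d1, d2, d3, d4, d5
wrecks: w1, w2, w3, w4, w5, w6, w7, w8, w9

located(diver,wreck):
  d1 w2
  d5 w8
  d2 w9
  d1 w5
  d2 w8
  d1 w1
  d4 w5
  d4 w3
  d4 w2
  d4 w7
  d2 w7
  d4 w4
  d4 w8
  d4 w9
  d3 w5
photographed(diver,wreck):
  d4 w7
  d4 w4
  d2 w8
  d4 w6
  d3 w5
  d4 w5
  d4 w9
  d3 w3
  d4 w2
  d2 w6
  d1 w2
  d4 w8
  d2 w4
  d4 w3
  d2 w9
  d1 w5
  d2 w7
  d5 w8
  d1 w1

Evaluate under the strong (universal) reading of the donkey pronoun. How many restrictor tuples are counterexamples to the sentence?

"it" takes "a wreck" as antecedent — a donkey pronoun bound across the clause boundary.
Strong reading: for every (d,w) with located(d,w), photographed(d,w).
Restrictor pairs: (d1,w1) ✓  (d1,w2) ✓  (d1,w5) ✓  (d2,w7) ✓  (d2,w8) ✓  (d2,w9) ✓  (d3,w5) ✓  (d4,w2) ✓  (d4,w3) ✓  (d4,w4) ✓  (d4,w5) ✓  (d4,w7) ✓  (d4,w8) ✓  (d4,w9) ✓  (d5,w8) ✓
Counterexamples (restrictor pairs failing the scope): 0.

0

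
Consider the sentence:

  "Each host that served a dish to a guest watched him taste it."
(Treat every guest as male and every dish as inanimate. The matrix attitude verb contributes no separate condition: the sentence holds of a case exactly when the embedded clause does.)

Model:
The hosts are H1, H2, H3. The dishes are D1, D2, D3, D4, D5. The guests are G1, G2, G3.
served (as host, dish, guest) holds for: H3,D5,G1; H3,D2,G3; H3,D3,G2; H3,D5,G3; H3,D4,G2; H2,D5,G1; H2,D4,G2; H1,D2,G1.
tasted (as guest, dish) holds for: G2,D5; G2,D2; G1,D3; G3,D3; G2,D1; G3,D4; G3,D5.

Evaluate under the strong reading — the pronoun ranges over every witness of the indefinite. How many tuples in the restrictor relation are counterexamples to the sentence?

"him" takes "a guest" as antecedent and "it" takes "a dish"; both are donkey pronouns co-varying with the restrictor.
Strong reading: for every (h,d,g) with served(h,d,g), tasted(g,d).
Restrictor triples: (H1,D2,G1)→tasted(G1,D2) ✗  (H2,D4,G2)→tasted(G2,D4) ✗  (H2,D5,G1)→tasted(G1,D5) ✗  (H3,D2,G3)→tasted(G3,D2) ✗  (H3,D3,G2)→tasted(G2,D3) ✗  (H3,D4,G2)→tasted(G2,D4) ✗  (H3,D5,G1)→tasted(G1,D5) ✗  (H3,D5,G3)→tasted(G3,D5) ✓
Counterexamples (restrictor triples failing the scope): 7.

7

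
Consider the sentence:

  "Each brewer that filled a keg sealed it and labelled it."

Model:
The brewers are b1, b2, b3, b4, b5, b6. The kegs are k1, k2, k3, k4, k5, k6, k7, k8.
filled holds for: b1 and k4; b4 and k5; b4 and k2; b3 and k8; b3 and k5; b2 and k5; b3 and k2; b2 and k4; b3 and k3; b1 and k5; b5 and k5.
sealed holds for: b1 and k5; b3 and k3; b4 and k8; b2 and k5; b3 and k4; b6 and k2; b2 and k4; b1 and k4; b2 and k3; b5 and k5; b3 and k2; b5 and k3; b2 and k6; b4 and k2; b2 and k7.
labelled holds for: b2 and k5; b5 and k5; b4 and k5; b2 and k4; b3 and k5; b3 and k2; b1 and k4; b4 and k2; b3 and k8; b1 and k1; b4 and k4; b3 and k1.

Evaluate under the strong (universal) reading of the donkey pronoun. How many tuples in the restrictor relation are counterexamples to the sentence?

"it" takes "a keg" as antecedent — a donkey pronoun bound across the clause boundary.
Strong reading: for every (b,k) with filled(b,k), sealed(b,k) ∧ labelled(b,k).
Restrictor pairs: (b1,k4) ✓  (b1,k5) ✗  (b2,k4) ✓  (b2,k5) ✓  (b3,k2) ✓  (b3,k3) ✗  (b3,k5) ✗  (b3,k8) ✗  (b4,k2) ✓  (b4,k5) ✗  (b5,k5) ✓
Counterexamples (restrictor pairs failing the scope): 5.

5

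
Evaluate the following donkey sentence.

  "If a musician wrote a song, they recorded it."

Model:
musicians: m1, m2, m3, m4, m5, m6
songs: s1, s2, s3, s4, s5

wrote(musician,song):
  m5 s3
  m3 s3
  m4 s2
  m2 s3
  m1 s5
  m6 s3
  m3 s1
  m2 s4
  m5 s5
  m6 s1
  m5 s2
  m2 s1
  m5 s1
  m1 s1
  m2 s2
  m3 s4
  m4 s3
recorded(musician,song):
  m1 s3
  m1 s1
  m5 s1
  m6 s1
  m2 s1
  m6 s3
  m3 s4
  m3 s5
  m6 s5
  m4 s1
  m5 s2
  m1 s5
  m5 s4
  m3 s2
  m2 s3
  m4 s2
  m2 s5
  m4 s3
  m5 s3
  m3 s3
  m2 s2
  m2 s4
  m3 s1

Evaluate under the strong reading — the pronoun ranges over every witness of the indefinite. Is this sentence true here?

"it" takes "a song" as antecedent — a donkey pronoun bound across the clause boundary.
Strong reading: for every (m,s) with wrote(m,s), recorded(m,s).
Restrictor pairs: (m1,s1) ✓  (m1,s5) ✓  (m2,s1) ✓  (m2,s2) ✓  (m2,s3) ✓  (m2,s4) ✓  (m3,s1) ✓  (m3,s3) ✓  (m3,s4) ✓  (m4,s2) ✓  (m4,s3) ✓  (m5,s1) ✓  (m5,s2) ✓  (m5,s3) ✓  (m5,s5) ✗  (m6,s1) ✓  (m6,s3) ✓
Counterexample: (m5,s5) is in wrote but fails the scope.

False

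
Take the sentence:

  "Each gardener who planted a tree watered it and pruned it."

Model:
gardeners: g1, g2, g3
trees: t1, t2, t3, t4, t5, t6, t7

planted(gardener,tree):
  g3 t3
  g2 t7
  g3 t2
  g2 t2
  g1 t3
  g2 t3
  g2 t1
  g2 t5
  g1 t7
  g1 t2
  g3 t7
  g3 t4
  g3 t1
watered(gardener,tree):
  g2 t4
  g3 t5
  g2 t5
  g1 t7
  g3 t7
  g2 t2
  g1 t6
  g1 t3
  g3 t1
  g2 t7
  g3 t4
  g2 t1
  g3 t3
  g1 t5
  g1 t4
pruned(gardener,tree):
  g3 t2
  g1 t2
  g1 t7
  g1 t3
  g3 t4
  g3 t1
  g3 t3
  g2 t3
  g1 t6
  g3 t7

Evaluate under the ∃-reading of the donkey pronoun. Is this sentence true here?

False

"it" takes "a tree" as antecedent — a donkey pronoun bound across the clause boundary.
Weak reading: every gardener g with some planted-tree has at least one planted-tree t such that watered(g,t) ∧ pruned(g,t).
Per gardener: g1:✓  g2:✗  g3:✓
g2 has no witness among its planted-trees.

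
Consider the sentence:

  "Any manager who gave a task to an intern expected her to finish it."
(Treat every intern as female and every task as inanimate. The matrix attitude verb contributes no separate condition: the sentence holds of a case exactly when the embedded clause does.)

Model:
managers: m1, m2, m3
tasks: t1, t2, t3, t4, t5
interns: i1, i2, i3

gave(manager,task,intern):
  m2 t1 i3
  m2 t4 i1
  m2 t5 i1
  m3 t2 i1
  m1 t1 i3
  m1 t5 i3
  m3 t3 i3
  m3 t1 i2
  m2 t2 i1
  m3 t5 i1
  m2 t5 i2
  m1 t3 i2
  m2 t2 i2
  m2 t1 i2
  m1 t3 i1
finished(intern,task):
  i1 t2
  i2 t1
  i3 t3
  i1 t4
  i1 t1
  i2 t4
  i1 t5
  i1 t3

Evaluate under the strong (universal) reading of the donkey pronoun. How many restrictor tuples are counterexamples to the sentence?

"her" takes "an intern" as antecedent and "it" takes "a task"; both are donkey pronouns co-varying with the restrictor.
Strong reading: for every (m,t,i) with gave(m,t,i), finished(i,t).
Restrictor triples: (m1,t1,i3)→finished(i3,t1) ✗  (m1,t3,i1)→finished(i1,t3) ✓  (m1,t3,i2)→finished(i2,t3) ✗  (m1,t5,i3)→finished(i3,t5) ✗  (m2,t1,i2)→finished(i2,t1) ✓  (m2,t1,i3)→finished(i3,t1) ✗  (m2,t2,i1)→finished(i1,t2) ✓  (m2,t2,i2)→finished(i2,t2) ✗  (m2,t4,i1)→finished(i1,t4) ✓  (m2,t5,i1)→finished(i1,t5) ✓  (m2,t5,i2)→finished(i2,t5) ✗  (m3,t1,i2)→finished(i2,t1) ✓  (m3,t2,i1)→finished(i1,t2) ✓  (m3,t3,i3)→finished(i3,t3) ✓  (m3,t5,i1)→finished(i1,t5) ✓
Counterexamples (restrictor triples failing the scope): 6.

6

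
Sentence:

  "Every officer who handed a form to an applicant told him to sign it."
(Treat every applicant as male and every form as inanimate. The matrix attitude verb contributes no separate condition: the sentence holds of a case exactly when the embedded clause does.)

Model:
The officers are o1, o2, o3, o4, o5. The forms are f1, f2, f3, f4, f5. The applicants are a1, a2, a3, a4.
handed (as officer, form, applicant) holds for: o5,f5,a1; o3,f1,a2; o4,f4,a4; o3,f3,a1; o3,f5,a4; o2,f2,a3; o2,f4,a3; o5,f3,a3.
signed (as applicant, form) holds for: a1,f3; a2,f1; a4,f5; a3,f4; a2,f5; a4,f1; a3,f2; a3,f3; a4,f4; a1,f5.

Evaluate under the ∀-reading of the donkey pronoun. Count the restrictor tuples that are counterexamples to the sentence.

0

"him" takes "an applicant" as antecedent and "it" takes "a form"; both are donkey pronouns co-varying with the restrictor.
Strong reading: for every (o,f,a) with handed(o,f,a), signed(a,f).
Restrictor triples: (o2,f2,a3)→signed(a3,f2) ✓  (o2,f4,a3)→signed(a3,f4) ✓  (o3,f1,a2)→signed(a2,f1) ✓  (o3,f3,a1)→signed(a1,f3) ✓  (o3,f5,a4)→signed(a4,f5) ✓  (o4,f4,a4)→signed(a4,f4) ✓  (o5,f3,a3)→signed(a3,f3) ✓  (o5,f5,a1)→signed(a1,f5) ✓
Counterexamples (restrictor triples failing the scope): 0.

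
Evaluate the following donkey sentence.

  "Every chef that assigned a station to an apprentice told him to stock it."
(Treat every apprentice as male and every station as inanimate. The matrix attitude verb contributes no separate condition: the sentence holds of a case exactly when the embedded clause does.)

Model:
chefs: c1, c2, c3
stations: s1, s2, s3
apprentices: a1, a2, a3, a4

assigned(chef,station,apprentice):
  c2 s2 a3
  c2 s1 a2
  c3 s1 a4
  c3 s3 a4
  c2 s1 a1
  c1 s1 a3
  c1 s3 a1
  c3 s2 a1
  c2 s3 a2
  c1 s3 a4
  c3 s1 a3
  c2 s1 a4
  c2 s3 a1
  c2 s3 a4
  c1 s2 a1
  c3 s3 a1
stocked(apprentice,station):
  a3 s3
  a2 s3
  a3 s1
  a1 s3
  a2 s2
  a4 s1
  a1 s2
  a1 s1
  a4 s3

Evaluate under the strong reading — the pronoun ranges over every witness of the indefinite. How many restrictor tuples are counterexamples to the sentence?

"him" takes "an apprentice" as antecedent and "it" takes "a station"; both are donkey pronouns co-varying with the restrictor.
Strong reading: for every (c,s,a) with assigned(c,s,a), stocked(a,s).
Restrictor triples: (c1,s1,a3)→stocked(a3,s1) ✓  (c1,s2,a1)→stocked(a1,s2) ✓  (c1,s3,a1)→stocked(a1,s3) ✓  (c1,s3,a4)→stocked(a4,s3) ✓  (c2,s1,a1)→stocked(a1,s1) ✓  (c2,s1,a2)→stocked(a2,s1) ✗  (c2,s1,a4)→stocked(a4,s1) ✓  (c2,s2,a3)→stocked(a3,s2) ✗  (c2,s3,a1)→stocked(a1,s3) ✓  (c2,s3,a2)→stocked(a2,s3) ✓  (c2,s3,a4)→stocked(a4,s3) ✓  (c3,s1,a3)→stocked(a3,s1) ✓  (c3,s1,a4)→stocked(a4,s1) ✓  (c3,s2,a1)→stocked(a1,s2) ✓  (c3,s3,a1)→stocked(a1,s3) ✓  (c3,s3,a4)→stocked(a4,s3) ✓
Counterexamples (restrictor triples failing the scope): 2.

2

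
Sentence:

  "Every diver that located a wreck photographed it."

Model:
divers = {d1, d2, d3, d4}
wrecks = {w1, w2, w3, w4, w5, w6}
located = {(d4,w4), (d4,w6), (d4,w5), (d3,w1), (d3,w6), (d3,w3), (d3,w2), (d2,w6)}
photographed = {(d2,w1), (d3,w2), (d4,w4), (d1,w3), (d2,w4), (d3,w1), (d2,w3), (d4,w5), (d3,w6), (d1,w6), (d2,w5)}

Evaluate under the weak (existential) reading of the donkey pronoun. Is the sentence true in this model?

False

"it" takes "a wreck" as antecedent — a donkey pronoun bound across the clause boundary.
Weak reading: every diver d with some located-wreck has at least one located-wreck w such that photographed(d,w).
Per diver: d2:✗  d3:✓  d4:✓
d2 has no witness among its located-wrecks.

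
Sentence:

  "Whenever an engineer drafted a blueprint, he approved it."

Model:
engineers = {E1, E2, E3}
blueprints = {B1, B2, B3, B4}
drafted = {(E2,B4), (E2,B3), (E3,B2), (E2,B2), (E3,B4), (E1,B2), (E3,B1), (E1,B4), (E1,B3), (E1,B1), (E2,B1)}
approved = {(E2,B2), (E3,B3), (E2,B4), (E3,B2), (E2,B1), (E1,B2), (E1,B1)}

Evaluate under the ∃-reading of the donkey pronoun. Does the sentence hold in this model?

"it" takes "a blueprint" as antecedent — a donkey pronoun bound across the clause boundary.
Weak reading: every engineer e with some drafted-blueprint has at least one drafted-blueprint b such that approved(e,b).
Per engineer: E1:✓  E2:✓  E3:✓
Every engineer in the restrictor has a witness.

True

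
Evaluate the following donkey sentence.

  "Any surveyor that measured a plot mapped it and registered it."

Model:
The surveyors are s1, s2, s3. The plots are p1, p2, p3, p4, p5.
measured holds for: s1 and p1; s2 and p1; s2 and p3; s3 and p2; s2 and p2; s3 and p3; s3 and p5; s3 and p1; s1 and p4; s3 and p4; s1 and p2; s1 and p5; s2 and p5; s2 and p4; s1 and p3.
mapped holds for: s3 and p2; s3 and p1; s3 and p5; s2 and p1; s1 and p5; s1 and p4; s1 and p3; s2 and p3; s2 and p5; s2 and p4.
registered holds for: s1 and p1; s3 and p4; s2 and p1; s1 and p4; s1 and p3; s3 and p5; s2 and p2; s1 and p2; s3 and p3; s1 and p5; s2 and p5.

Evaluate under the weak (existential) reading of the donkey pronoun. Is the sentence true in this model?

True

"it" takes "a plot" as antecedent — a donkey pronoun bound across the clause boundary.
Weak reading: every surveyor s with some measured-plot has at least one measured-plot p such that mapped(s,p) ∧ registered(s,p).
Per surveyor: s1:✓  s2:✓  s3:✓
Every surveyor in the restrictor has a witness.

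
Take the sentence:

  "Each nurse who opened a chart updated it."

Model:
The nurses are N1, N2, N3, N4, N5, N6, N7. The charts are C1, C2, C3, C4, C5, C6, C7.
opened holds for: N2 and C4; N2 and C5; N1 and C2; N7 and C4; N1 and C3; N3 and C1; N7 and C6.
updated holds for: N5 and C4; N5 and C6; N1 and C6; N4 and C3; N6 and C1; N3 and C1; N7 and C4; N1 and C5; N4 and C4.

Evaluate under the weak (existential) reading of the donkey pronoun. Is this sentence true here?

"it" takes "a chart" as antecedent — a donkey pronoun bound across the clause boundary.
Weak reading: every nurse n with some opened-chart has at least one opened-chart c such that updated(n,c).
Per nurse: N1:✗  N2:✗  N3:✓  N7:✓
N1 has no witness among its opened-charts.

False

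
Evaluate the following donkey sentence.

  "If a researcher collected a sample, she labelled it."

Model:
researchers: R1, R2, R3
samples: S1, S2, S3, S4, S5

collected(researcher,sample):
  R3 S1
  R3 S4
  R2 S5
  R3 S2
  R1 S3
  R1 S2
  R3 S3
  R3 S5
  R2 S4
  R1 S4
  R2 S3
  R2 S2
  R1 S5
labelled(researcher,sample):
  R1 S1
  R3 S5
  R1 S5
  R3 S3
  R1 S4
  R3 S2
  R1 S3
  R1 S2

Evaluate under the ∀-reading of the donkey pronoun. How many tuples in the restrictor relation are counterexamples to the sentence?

"it" takes "a sample" as antecedent — a donkey pronoun bound across the clause boundary.
Strong reading: for every (r,s) with collected(r,s), labelled(r,s).
Restrictor pairs: (R1,S2) ✓  (R1,S3) ✓  (R1,S4) ✓  (R1,S5) ✓  (R2,S2) ✗  (R2,S3) ✗  (R2,S4) ✗  (R2,S5) ✗  (R3,S1) ✗  (R3,S2) ✓  (R3,S3) ✓  (R3,S4) ✗  (R3,S5) ✓
Counterexamples (restrictor pairs failing the scope): 6.

6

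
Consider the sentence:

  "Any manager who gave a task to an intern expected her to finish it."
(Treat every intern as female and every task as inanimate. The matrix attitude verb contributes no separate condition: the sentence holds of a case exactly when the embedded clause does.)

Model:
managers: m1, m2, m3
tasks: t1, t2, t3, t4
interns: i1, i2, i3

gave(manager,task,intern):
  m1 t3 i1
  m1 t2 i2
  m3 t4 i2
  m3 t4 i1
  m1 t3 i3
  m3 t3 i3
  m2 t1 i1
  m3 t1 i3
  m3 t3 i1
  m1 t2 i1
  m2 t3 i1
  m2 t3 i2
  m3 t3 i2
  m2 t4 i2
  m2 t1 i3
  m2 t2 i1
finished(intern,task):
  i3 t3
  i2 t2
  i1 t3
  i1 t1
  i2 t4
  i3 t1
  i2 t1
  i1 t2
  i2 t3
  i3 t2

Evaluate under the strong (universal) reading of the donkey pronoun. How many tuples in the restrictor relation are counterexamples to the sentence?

1

"her" takes "an intern" as antecedent and "it" takes "a task"; both are donkey pronouns co-varying with the restrictor.
Strong reading: for every (m,t,i) with gave(m,t,i), finished(i,t).
Restrictor triples: (m1,t2,i1)→finished(i1,t2) ✓  (m1,t2,i2)→finished(i2,t2) ✓  (m1,t3,i1)→finished(i1,t3) ✓  (m1,t3,i3)→finished(i3,t3) ✓  (m2,t1,i1)→finished(i1,t1) ✓  (m2,t1,i3)→finished(i3,t1) ✓  (m2,t2,i1)→finished(i1,t2) ✓  (m2,t3,i1)→finished(i1,t3) ✓  (m2,t3,i2)→finished(i2,t3) ✓  (m2,t4,i2)→finished(i2,t4) ✓  (m3,t1,i3)→finished(i3,t1) ✓  (m3,t3,i1)→finished(i1,t3) ✓  (m3,t3,i2)→finished(i2,t3) ✓  (m3,t3,i3)→finished(i3,t3) ✓  (m3,t4,i1)→finished(i1,t4) ✗  (m3,t4,i2)→finished(i2,t4) ✓
Counterexamples (restrictor triples failing the scope): 1.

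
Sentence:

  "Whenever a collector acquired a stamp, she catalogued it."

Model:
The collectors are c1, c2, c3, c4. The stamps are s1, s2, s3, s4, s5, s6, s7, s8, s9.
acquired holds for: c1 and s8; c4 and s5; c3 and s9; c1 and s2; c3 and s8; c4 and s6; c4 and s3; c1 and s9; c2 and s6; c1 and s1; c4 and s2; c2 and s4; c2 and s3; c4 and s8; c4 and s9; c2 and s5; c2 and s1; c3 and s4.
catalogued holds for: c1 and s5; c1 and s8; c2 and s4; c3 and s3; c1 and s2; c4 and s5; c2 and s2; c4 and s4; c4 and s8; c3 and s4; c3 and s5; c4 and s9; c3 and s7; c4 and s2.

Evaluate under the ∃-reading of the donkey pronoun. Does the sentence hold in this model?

"it" takes "a stamp" as antecedent — a donkey pronoun bound across the clause boundary.
Weak reading: every collector c with some acquired-stamp has at least one acquired-stamp s such that catalogued(c,s).
Per collector: c1:✓  c2:✓  c3:✓  c4:✓
Every collector in the restrictor has a witness.

True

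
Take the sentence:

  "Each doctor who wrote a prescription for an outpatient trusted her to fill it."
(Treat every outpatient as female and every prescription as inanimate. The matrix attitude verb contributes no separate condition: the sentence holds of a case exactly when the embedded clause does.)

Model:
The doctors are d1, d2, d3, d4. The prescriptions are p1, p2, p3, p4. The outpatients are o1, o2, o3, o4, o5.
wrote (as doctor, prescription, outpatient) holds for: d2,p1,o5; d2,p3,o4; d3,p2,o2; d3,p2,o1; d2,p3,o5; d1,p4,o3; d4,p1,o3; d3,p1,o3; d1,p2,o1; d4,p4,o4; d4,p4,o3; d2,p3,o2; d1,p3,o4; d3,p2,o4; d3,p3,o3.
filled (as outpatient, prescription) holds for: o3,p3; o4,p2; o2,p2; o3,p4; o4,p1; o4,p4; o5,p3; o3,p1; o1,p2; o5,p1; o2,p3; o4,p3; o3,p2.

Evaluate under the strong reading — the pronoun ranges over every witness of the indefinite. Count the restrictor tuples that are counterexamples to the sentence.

"her" takes "an outpatient" as antecedent and "it" takes "a prescription"; both are donkey pronouns co-varying with the restrictor.
Strong reading: for every (d,p,o) with wrote(d,p,o), filled(o,p).
Restrictor triples: (d1,p2,o1)→filled(o1,p2) ✓  (d1,p3,o4)→filled(o4,p3) ✓  (d1,p4,o3)→filled(o3,p4) ✓  (d2,p1,o5)→filled(o5,p1) ✓  (d2,p3,o2)→filled(o2,p3) ✓  (d2,p3,o4)→filled(o4,p3) ✓  (d2,p3,o5)→filled(o5,p3) ✓  (d3,p1,o3)→filled(o3,p1) ✓  (d3,p2,o1)→filled(o1,p2) ✓  (d3,p2,o2)→filled(o2,p2) ✓  (d3,p2,o4)→filled(o4,p2) ✓  (d3,p3,o3)→filled(o3,p3) ✓  (d4,p1,o3)→filled(o3,p1) ✓  (d4,p4,o3)→filled(o3,p4) ✓  (d4,p4,o4)→filled(o4,p4) ✓
Counterexamples (restrictor triples failing the scope): 0.

0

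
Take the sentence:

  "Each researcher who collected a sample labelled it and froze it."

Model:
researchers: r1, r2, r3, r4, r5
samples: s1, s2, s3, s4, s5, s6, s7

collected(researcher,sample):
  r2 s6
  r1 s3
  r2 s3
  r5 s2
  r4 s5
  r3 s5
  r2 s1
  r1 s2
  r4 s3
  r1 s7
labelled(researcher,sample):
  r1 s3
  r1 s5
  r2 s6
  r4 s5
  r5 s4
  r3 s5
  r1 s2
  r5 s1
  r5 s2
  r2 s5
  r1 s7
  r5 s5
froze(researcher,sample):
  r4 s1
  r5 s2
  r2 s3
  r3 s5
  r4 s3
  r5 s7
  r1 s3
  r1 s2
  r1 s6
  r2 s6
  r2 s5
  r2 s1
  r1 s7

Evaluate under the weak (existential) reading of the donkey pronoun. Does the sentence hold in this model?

"it" takes "a sample" as antecedent — a donkey pronoun bound across the clause boundary.
Weak reading: every researcher r with some collected-sample has at least one collected-sample s such that labelled(r,s) ∧ froze(r,s).
Per researcher: r1:✓  r2:✓  r3:✓  r4:✗  r5:✓
r4 has no witness among its collected-samples.

False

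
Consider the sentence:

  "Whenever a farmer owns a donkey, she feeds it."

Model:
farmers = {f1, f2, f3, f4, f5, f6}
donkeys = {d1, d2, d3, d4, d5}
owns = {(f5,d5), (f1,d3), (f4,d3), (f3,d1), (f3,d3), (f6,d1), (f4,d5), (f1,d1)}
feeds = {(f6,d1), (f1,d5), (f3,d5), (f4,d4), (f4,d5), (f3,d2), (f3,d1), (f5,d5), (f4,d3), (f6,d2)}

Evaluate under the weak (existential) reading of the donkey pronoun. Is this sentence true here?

"it" takes "a donkey" as antecedent — a donkey pronoun bound across the clause boundary.
Weak reading: every farmer f with some owns-donkey has at least one owns-donkey d such that feeds(f,d).
Per farmer: f1:✗  f3:✓  f4:✓  f5:✓  f6:✓
f1 has no witness among its owns-donkeys.

False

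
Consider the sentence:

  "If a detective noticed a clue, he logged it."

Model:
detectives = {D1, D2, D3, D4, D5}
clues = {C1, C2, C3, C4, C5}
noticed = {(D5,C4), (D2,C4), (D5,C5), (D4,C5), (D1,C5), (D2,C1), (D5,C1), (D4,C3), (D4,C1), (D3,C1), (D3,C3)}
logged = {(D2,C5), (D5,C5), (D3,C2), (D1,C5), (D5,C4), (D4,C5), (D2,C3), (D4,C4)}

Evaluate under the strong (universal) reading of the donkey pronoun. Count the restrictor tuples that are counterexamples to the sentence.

7

"it" takes "a clue" as antecedent — a donkey pronoun bound across the clause boundary.
Strong reading: for every (d,c) with noticed(d,c), logged(d,c).
Restrictor pairs: (D1,C5) ✓  (D2,C1) ✗  (D2,C4) ✗  (D3,C1) ✗  (D3,C3) ✗  (D4,C1) ✗  (D4,C3) ✗  (D4,C5) ✓  (D5,C1) ✗  (D5,C4) ✓  (D5,C5) ✓
Counterexamples (restrictor pairs failing the scope): 7.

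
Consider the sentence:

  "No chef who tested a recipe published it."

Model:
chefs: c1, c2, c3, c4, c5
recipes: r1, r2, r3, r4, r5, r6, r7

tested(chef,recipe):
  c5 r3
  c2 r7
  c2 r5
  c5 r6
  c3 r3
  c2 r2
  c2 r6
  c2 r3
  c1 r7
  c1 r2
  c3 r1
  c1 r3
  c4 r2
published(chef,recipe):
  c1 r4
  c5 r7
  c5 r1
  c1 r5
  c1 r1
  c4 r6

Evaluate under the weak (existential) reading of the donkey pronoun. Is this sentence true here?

"it" takes "a recipe" as antecedent — a donkey pronoun bound across the clause boundary.
Truth condition: for no (c,r) with tested(c,r) does published(c,r) hold.
Restrictor pairs — does the scope hold? (c1,r2):fails  (c1,r3):fails  (c1,r7):fails  (c2,r2):fails  (c2,r3):fails  (c2,r5):fails  (c2,r6):fails  (c2,r7):fails  (c3,r1):fails  (c3,r3):fails  (c4,r2):fails  (c5,r3):fails  (c5,r6):fails
Scope holds for no restrictor pair, so the sentence is true.

True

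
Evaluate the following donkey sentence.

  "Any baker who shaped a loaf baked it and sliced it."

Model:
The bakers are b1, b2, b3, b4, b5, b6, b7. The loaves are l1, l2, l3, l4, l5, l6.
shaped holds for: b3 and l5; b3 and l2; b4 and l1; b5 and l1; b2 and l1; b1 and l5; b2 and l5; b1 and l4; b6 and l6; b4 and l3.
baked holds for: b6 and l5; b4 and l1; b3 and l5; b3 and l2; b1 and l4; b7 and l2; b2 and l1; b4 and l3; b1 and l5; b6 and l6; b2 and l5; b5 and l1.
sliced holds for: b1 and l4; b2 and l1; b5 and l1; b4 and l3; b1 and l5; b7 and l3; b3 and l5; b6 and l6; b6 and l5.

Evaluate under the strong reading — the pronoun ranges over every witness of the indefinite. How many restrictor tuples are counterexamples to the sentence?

"it" takes "a loaf" as antecedent — a donkey pronoun bound across the clause boundary.
Strong reading: for every (b,l) with shaped(b,l), baked(b,l) ∧ sliced(b,l).
Restrictor pairs: (b1,l4) ✓  (b1,l5) ✓  (b2,l1) ✓  (b2,l5) ✗  (b3,l2) ✗  (b3,l5) ✓  (b4,l1) ✗  (b4,l3) ✓  (b5,l1) ✓  (b6,l6) ✓
Counterexamples (restrictor pairs failing the scope): 3.

3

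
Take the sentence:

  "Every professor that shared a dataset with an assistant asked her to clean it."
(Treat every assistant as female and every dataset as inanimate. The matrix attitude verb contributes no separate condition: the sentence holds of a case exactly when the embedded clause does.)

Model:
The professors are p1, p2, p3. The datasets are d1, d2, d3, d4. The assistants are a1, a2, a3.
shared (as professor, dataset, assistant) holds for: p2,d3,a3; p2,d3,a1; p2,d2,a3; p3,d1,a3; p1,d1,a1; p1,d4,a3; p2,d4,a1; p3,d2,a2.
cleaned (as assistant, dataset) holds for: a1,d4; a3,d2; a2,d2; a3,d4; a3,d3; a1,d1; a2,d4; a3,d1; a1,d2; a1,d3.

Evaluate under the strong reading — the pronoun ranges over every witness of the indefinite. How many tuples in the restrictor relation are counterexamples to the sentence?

"her" takes "an assistant" as antecedent and "it" takes "a dataset"; both are donkey pronouns co-varying with the restrictor.
Strong reading: for every (p,d,a) with shared(p,d,a), cleaned(a,d).
Restrictor triples: (p1,d1,a1)→cleaned(a1,d1) ✓  (p1,d4,a3)→cleaned(a3,d4) ✓  (p2,d2,a3)→cleaned(a3,d2) ✓  (p2,d3,a1)→cleaned(a1,d3) ✓  (p2,d3,a3)→cleaned(a3,d3) ✓  (p2,d4,a1)→cleaned(a1,d4) ✓  (p3,d1,a3)→cleaned(a3,d1) ✓  (p3,d2,a2)→cleaned(a2,d2) ✓
Counterexamples (restrictor triples failing the scope): 0.

0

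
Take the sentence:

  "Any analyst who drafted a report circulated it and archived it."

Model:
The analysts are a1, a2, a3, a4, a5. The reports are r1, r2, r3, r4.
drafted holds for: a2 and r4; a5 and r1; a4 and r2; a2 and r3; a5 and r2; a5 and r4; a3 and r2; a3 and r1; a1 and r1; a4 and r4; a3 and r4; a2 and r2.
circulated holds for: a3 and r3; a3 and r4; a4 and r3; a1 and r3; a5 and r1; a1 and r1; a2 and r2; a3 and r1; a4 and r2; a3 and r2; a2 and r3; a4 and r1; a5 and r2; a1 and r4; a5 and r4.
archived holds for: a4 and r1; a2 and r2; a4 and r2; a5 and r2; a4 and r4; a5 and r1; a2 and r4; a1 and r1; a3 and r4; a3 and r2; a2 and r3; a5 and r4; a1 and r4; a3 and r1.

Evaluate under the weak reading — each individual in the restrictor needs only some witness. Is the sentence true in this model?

True

"it" takes "a report" as antecedent — a donkey pronoun bound across the clause boundary.
Weak reading: every analyst a with some drafted-report has at least one drafted-report r such that circulated(a,r) ∧ archived(a,r).
Per analyst: a1:✓  a2:✓  a3:✓  a4:✓  a5:✓
Every analyst in the restrictor has a witness.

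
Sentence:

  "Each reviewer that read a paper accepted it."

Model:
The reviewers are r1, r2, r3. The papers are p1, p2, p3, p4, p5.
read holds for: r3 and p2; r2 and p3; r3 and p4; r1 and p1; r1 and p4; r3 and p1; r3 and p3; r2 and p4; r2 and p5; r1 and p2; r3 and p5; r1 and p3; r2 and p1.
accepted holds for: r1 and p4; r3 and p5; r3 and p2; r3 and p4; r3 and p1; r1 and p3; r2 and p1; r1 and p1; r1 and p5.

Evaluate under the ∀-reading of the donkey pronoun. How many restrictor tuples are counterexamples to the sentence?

5

"it" takes "a paper" as antecedent — a donkey pronoun bound across the clause boundary.
Strong reading: for every (r,p) with read(r,p), accepted(r,p).
Restrictor pairs: (r1,p1) ✓  (r1,p2) ✗  (r1,p3) ✓  (r1,p4) ✓  (r2,p1) ✓  (r2,p3) ✗  (r2,p4) ✗  (r2,p5) ✗  (r3,p1) ✓  (r3,p2) ✓  (r3,p3) ✗  (r3,p4) ✓  (r3,p5) ✓
Counterexamples (restrictor pairs failing the scope): 5.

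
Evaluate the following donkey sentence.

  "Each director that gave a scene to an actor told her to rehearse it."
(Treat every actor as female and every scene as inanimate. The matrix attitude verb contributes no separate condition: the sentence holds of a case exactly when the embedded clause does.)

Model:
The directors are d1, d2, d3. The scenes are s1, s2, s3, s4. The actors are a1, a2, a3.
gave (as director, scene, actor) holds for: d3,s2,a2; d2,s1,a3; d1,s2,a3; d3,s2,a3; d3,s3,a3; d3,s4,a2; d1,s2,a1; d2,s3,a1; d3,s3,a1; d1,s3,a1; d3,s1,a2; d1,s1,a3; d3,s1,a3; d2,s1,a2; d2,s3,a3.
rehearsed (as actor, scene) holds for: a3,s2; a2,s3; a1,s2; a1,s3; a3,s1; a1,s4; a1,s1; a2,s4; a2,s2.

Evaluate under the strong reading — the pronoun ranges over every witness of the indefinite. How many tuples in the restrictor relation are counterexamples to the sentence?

4

"her" takes "an actor" as antecedent and "it" takes "a scene"; both are donkey pronouns co-varying with the restrictor.
Strong reading: for every (d,s,a) with gave(d,s,a), rehearsed(a,s).
Restrictor triples: (d1,s1,a3)→rehearsed(a3,s1) ✓  (d1,s2,a1)→rehearsed(a1,s2) ✓  (d1,s2,a3)→rehearsed(a3,s2) ✓  (d1,s3,a1)→rehearsed(a1,s3) ✓  (d2,s1,a2)→rehearsed(a2,s1) ✗  (d2,s1,a3)→rehearsed(a3,s1) ✓  (d2,s3,a1)→rehearsed(a1,s3) ✓  (d2,s3,a3)→rehearsed(a3,s3) ✗  (d3,s1,a2)→rehearsed(a2,s1) ✗  (d3,s1,a3)→rehearsed(a3,s1) ✓  (d3,s2,a2)→rehearsed(a2,s2) ✓  (d3,s2,a3)→rehearsed(a3,s2) ✓  (d3,s3,a1)→rehearsed(a1,s3) ✓  (d3,s3,a3)→rehearsed(a3,s3) ✗  (d3,s4,a2)→rehearsed(a2,s4) ✓
Counterexamples (restrictor triples failing the scope): 4.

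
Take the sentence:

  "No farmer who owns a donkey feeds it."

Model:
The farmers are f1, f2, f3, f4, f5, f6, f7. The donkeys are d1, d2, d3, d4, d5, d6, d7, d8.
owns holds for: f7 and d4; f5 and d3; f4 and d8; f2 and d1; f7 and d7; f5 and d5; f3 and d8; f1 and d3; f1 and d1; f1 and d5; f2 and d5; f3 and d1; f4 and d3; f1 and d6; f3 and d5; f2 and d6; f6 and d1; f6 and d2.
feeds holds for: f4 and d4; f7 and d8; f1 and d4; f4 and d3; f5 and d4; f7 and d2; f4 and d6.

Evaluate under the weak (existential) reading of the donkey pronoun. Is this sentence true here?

False

"it" takes "a donkey" as antecedent — a donkey pronoun bound across the clause boundary.
Truth condition: for no (f,d) with owns(f,d) does feeds(f,d) hold.
Restrictor pairs — does the scope hold? (f1,d1):fails  (f1,d3):fails  (f1,d5):fails  (f1,d6):fails  (f2,d1):fails  (f2,d5):fails  (f2,d6):fails  (f3,d1):fails  (f3,d5):fails  (f3,d8):fails  (f4,d3):holds  (f4,d8):fails  (f5,d3):fails  (f5,d5):fails  (f6,d1):fails  (f6,d2):fails  (f7,d4):fails  (f7,d7):fails
Scope holds for 1 pair(s), so the sentence is false.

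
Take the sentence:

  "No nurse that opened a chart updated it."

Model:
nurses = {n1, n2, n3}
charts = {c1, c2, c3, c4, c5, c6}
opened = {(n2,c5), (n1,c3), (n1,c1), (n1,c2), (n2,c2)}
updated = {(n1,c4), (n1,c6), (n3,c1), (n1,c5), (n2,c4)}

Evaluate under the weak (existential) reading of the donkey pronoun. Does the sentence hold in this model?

"it" takes "a chart" as antecedent — a donkey pronoun bound across the clause boundary.
Truth condition: for no (n,c) with opened(n,c) does updated(n,c) hold.
Restrictor pairs — does the scope hold? (n1,c1):fails  (n1,c2):fails  (n1,c3):fails  (n2,c2):fails  (n2,c5):fails
Scope holds for no restrictor pair, so the sentence is true.

True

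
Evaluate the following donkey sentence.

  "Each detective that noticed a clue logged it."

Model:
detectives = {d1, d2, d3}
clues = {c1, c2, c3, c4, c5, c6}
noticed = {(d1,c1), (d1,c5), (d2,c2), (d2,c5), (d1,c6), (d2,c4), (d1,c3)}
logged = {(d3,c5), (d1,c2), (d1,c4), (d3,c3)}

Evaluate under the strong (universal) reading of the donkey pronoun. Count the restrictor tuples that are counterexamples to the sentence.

"it" takes "a clue" as antecedent — a donkey pronoun bound across the clause boundary.
Strong reading: for every (d,c) with noticed(d,c), logged(d,c).
Restrictor pairs: (d1,c1) ✗  (d1,c3) ✗  (d1,c5) ✗  (d1,c6) ✗  (d2,c2) ✗  (d2,c4) ✗  (d2,c5) ✗
Counterexamples (restrictor pairs failing the scope): 7.

7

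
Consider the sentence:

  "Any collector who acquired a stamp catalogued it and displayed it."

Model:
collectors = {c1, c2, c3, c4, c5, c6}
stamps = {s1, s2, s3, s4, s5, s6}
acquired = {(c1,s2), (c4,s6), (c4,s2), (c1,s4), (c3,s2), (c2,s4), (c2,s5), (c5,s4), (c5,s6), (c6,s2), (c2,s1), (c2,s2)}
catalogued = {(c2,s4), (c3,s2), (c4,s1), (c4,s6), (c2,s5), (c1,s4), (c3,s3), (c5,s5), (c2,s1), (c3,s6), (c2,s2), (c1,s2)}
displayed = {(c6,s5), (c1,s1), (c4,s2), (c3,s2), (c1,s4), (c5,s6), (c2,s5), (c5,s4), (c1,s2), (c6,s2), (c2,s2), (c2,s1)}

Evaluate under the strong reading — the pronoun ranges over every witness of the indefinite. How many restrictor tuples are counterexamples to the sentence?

"it" takes "a stamp" as antecedent — a donkey pronoun bound across the clause boundary.
Strong reading: for every (c,s) with acquired(c,s), catalogued(c,s) ∧ displayed(c,s).
Restrictor pairs: (c1,s2) ✓  (c1,s4) ✓  (c2,s1) ✓  (c2,s2) ✓  (c2,s4) ✗  (c2,s5) ✓  (c3,s2) ✓  (c4,s2) ✗  (c4,s6) ✗  (c5,s4) ✗  (c5,s6) ✗  (c6,s2) ✗
Counterexamples (restrictor pairs failing the scope): 6.

6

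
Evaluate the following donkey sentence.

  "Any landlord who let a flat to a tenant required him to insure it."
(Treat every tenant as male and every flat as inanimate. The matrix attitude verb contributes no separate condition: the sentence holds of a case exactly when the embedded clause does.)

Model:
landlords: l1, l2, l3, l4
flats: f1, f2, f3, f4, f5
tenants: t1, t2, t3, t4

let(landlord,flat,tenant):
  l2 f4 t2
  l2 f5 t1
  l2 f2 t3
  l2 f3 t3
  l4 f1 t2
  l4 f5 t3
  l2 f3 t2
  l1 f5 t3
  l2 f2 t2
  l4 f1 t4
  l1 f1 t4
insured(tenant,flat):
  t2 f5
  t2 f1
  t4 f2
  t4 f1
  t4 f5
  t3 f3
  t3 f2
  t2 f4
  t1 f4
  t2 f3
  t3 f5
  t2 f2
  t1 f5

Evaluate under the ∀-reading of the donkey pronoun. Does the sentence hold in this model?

True

"him" takes "a tenant" as antecedent and "it" takes "a flat"; both are donkey pronouns co-varying with the restrictor.
Strong reading: for every (l,f,t) with let(l,f,t), insured(t,f).
Restrictor triples: (l1,f1,t4)→insured(t4,f1) ✓  (l1,f5,t3)→insured(t3,f5) ✓  (l2,f2,t2)→insured(t2,f2) ✓  (l2,f2,t3)→insured(t3,f2) ✓  (l2,f3,t2)→insured(t2,f3) ✓  (l2,f3,t3)→insured(t3,f3) ✓  (l2,f4,t2)→insured(t2,f4) ✓  (l2,f5,t1)→insured(t1,f5) ✓  (l4,f1,t2)→insured(t2,f1) ✓  (l4,f1,t4)→insured(t4,f1) ✓  (l4,f5,t3)→insured(t3,f5) ✓
Every restrictor triple satisfies the scope.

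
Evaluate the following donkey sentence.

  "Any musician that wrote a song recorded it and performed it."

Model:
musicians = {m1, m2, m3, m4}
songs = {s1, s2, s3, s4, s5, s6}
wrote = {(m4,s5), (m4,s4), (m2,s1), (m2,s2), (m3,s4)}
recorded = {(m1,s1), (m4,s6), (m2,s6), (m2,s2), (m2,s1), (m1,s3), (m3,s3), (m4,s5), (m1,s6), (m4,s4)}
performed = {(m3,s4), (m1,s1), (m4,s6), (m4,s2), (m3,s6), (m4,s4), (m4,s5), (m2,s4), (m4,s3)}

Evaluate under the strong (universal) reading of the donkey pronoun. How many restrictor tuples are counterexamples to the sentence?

"it" takes "a song" as antecedent — a donkey pronoun bound across the clause boundary.
Strong reading: for every (m,s) with wrote(m,s), recorded(m,s) ∧ performed(m,s).
Restrictor pairs: (m2,s1) ✗  (m2,s2) ✗  (m3,s4) ✗  (m4,s4) ✓  (m4,s5) ✓
Counterexamples (restrictor pairs failing the scope): 3.

3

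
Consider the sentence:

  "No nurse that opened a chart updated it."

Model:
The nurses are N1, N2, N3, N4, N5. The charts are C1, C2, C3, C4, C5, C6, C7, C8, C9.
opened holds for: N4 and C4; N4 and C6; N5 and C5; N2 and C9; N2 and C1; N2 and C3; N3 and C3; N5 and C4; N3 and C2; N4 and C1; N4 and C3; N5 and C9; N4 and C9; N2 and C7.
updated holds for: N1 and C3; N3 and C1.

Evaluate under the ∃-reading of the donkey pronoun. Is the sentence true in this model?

True

"it" takes "a chart" as antecedent — a donkey pronoun bound across the clause boundary.
Truth condition: for no (n,c) with opened(n,c) does updated(n,c) hold.
Restrictor pairs — does the scope hold? (N2,C1):fails  (N2,C3):fails  (N2,C7):fails  (N2,C9):fails  (N3,C2):fails  (N3,C3):fails  (N4,C1):fails  (N4,C3):fails  (N4,C4):fails  (N4,C6):fails  (N4,C9):fails  (N5,C4):fails  (N5,C5):fails  (N5,C9):fails
Scope holds for no restrictor pair, so the sentence is true.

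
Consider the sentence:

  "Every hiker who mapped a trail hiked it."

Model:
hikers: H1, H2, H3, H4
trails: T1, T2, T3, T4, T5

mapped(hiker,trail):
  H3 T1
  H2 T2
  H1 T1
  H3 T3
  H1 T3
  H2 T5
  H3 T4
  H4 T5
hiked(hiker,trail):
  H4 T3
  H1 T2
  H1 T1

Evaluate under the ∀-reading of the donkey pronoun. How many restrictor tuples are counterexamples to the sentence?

"it" takes "a trail" as antecedent — a donkey pronoun bound across the clause boundary.
Strong reading: for every (h,t) with mapped(h,t), hiked(h,t).
Restrictor pairs: (H1,T1) ✓  (H1,T3) ✗  (H2,T2) ✗  (H2,T5) ✗  (H3,T1) ✗  (H3,T3) ✗  (H3,T4) ✗  (H4,T5) ✗
Counterexamples (restrictor pairs failing the scope): 7.

7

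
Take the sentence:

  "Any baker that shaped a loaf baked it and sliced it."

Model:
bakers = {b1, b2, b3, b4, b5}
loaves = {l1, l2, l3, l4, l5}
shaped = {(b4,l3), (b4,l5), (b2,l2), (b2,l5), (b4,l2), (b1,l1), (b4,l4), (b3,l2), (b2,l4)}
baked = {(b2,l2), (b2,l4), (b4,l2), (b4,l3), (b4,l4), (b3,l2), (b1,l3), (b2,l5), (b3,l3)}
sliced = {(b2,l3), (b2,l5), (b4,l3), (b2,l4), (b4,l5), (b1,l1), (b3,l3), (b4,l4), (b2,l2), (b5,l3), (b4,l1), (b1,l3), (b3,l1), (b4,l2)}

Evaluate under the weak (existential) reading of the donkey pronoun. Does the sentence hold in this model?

False

"it" takes "a loaf" as antecedent — a donkey pronoun bound across the clause boundary.
Weak reading: every baker b with some shaped-loaf has at least one shaped-loaf l such that baked(b,l) ∧ sliced(b,l).
Per baker: b1:✗  b2:✓  b3:✗  b4:✓
b1 has no witness among its shaped-loaves.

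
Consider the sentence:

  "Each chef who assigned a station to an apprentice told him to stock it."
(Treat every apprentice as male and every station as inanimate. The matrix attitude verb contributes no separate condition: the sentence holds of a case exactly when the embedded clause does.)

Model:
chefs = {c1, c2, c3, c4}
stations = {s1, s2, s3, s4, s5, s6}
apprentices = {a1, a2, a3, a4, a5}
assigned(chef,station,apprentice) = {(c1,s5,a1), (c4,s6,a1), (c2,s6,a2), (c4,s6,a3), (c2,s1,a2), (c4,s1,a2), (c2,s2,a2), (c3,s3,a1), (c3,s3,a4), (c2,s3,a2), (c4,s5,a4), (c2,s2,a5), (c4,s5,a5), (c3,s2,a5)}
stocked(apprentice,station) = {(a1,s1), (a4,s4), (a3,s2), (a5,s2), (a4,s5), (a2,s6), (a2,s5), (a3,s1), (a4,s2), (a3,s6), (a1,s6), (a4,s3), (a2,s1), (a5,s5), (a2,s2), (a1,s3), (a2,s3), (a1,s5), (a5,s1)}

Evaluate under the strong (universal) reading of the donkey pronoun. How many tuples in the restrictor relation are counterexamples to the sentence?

0

"him" takes "an apprentice" as antecedent and "it" takes "a station"; both are donkey pronouns co-varying with the restrictor.
Strong reading: for every (c,s,a) with assigned(c,s,a), stocked(a,s).
Restrictor triples: (c1,s5,a1)→stocked(a1,s5) ✓  (c2,s1,a2)→stocked(a2,s1) ✓  (c2,s2,a2)→stocked(a2,s2) ✓  (c2,s2,a5)→stocked(a5,s2) ✓  (c2,s3,a2)→stocked(a2,s3) ✓  (c2,s6,a2)→stocked(a2,s6) ✓  (c3,s2,a5)→stocked(a5,s2) ✓  (c3,s3,a1)→stocked(a1,s3) ✓  (c3,s3,a4)→stocked(a4,s3) ✓  (c4,s1,a2)→stocked(a2,s1) ✓  (c4,s5,a4)→stocked(a4,s5) ✓  (c4,s5,a5)→stocked(a5,s5) ✓  (c4,s6,a1)→stocked(a1,s6) ✓  (c4,s6,a3)→stocked(a3,s6) ✓
Counterexamples (restrictor triples failing the scope): 0.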